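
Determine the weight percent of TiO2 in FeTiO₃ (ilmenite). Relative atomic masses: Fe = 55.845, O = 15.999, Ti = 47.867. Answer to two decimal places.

52.64 wt%

Molar mass of FeTiO₃ = 1*55.845 + 1*47.867 + 3*15.999 = 151.709 g/mol.
Each formula unit contains 1 Ti, equivalent to 1/1 = 1.0000 mol TiO2.
M(TiO2) = 1×47.867 + 2×15.999 = 79.865 g/mol.
Mass of TiO2 per formula unit = 1.0000 × 79.865 = 79.865 g.
TiO2 wt% = 79.865 / 151.709 × 100 = 52.64%.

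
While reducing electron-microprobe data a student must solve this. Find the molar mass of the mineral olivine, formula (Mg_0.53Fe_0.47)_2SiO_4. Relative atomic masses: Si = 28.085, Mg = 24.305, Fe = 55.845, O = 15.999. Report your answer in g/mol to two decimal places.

Mg: 1.06 × 24.305 = 25.7633
Fe: 0.94 × 55.845 = 52.4943
Si: 1 × 28.085 = 28.0850
O: 4 × 15.999 = 63.9960
Summing the contributions gives the formula mass.

170.34 g/mol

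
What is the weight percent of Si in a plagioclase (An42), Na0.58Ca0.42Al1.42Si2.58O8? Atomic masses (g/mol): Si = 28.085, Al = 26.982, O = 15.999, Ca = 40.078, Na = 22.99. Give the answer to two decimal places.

M(Na0.58Ca0.42Al1.42Si2.58O8) = 268.933 g/mol.
Si contributes 2.58 × 28.085 = 72.459 g per mole.
72.459/268.933 = 0.2694 → 26.94%.

26.94 weight percent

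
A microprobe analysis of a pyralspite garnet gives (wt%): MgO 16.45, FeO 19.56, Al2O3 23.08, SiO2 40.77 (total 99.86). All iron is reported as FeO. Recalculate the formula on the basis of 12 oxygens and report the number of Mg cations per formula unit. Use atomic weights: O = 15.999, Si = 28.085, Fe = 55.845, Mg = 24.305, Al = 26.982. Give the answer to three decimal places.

MgO: 16.45/40.304 = 0.40815 mol → 0.40815 mol Mg, 0.40815 mol O.
FeO: 19.56/71.844 = 0.27226 mol → 0.27226 mol Fe, 0.27226 mol O.
Al2O3: 23.08/101.961 = 0.22636 mol → 0.45272 mol Al, 0.67908 mol O.
SiO2: 40.77/60.083 = 0.67856 mol → 0.67856 mol Si, 1.35712 mol O.
Total oxygen = 2.71661 mol. Normalization factor = 12/2.71661 = 4.41727.
Mg per 12 O = 0.40815 × 4.41727 = 1.803.

1.803 Mg apfu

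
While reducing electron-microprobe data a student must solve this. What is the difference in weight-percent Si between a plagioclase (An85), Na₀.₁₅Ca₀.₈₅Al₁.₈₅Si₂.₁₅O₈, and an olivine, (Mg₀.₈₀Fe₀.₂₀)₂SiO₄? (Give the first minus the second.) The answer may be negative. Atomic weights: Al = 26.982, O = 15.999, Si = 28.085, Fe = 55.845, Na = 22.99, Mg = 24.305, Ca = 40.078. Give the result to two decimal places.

3.57 percentage points

M(Na₀.₁₅Ca₀.₈₅Al₁.₈₅Si₂.₁₅O₈) = 275.806 g/mol, so wt% Si = 60.383/275.806 × 100 = 21.89%.
M((Mg₀.₈₀Fe₀.₂₀)₂SiO₄) = 153.307 g/mol, so wt% Si = 28.085/153.307 × 100 = 18.32%.
21.89 − 18.32 = 3.57 pp.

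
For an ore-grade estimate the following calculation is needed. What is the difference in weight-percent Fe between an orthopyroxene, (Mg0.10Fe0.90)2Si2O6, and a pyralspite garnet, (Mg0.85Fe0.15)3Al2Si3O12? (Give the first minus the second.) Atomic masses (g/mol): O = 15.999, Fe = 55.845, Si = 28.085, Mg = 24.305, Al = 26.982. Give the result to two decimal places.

33.01 percentage points

Fe in (Mg0.10Fe0.90)2Si2O6: molar mass 257.546 g/mol; 1.80×55.845 = 100.521 g → 39.03 wt%.
Fe in (Mg0.85Fe0.15)3Al2Si3O12: molar mass 417.315 g/mol; 0.45×55.845 = 25.130 g → 6.02 wt%.
Difference = 39.03 − 6.02 = 33.01 percentage points.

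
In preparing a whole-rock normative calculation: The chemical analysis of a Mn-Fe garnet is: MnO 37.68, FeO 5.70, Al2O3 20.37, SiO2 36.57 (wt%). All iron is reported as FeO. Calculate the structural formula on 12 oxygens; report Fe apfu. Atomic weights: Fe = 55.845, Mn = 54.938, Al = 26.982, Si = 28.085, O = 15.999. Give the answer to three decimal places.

MnO (M=70.937): mol = 0.53118; Mn = 0.53118, O = 0.53118.
FeO (M=71.844): mol = 0.07934; Fe = 0.07934, O = 0.07934.
Al2O3 (M=101.961): mol = 0.19978; Al = 0.39956, O = 0.59934.
SiO2 (M=60.083): mol = 0.60866; Si = 0.60866, O = 1.21732.
ΣO = 2.42718; factor = 12/ΣO = 4.94401.
Fe apfu = 0.07934 × 4.94401 = 0.392.

0.392 Fe apfu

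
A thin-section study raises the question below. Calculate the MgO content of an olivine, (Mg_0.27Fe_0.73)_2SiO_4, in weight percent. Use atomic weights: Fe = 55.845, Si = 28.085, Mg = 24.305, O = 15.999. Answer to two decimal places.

Formula mass = 186.739 g/mol.
0.54 Mg → 0.5400 mol MgO per formula unit; M(MgO) = 40.304, so MgO mass = 21.764 g.
21.764/186.739 × 100 = 11.65 wt%.

11.65 wt%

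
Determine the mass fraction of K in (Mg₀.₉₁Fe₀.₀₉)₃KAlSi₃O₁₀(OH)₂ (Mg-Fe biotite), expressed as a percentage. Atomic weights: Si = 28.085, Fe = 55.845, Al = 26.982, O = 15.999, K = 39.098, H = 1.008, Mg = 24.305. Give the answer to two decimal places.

9.18 weight percent

Molar mass of (Mg₀.₉₁Fe₀.₀₉)₃KAlSi₃O₁₀(OH)₂: 2.73×24.305 + 0.27×55.845 + 1×39.098 + 1×26.982 + 3×28.085 + 12×15.999 + 2×1.008 = 425.770 g/mol.
Mass of K per formula unit: 1 × 39.098 = 39.098 g.
Weight fraction K = 39.098 / 425.770 = 0.0918.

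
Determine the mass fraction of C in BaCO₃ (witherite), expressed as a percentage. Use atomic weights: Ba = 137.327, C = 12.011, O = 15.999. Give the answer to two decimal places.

Formula mass = 1*137.327 + 1*12.011 + 3*15.999 = 197.335 g/mol, of which 12.011 g is C.
So C makes up 12.011/197.335 = 0.0609 of the mass, i.e. 6.09%.

6.09 weight percent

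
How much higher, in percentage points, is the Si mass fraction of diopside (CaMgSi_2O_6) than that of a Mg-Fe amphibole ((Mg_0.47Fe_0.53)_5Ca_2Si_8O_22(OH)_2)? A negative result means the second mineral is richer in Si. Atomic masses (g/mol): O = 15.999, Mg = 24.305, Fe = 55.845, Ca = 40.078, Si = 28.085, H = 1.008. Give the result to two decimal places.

0.86 percentage points

M(CaMgSi_2O_6) = 216.547 g/mol, so wt% Si = 56.170/216.547 × 100 = 25.94%.
M((Mg_0.47Fe_0.53)_5Ca_2Si_8O_22(OH)_2) = 895.934 g/mol, so wt% Si = 224.680/895.934 × 100 = 25.08%.
25.94 − 25.08 = 0.86 pp.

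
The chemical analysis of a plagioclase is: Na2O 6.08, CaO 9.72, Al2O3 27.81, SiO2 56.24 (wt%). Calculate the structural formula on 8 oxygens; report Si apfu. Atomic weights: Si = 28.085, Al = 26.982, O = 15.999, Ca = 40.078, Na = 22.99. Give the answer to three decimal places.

Na2O (M=61.979): mol = 0.09810; Na = 0.19620, O = 0.09810.
CaO (M=56.077): mol = 0.17333; Ca = 0.17333, O = 0.17333.
Al2O3 (M=101.961): mol = 0.27275; Al = 0.54550, O = 0.81825.
SiO2 (M=60.083): mol = 0.93604; Si = 0.93604, O = 1.87208.
ΣO = 2.96176; factor = 8/ΣO = 2.70110.
Si apfu = 0.93604 × 2.70110 = 2.528.

2.528 Si apfu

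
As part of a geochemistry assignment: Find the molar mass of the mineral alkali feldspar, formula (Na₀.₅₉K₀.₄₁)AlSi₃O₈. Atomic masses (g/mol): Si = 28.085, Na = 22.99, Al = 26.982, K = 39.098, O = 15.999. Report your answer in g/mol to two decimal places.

M = 0.59(22.99) + 0.41(39.098) + 1(26.982) + 3(28.085) + 8(15.999)

268.82 g/mol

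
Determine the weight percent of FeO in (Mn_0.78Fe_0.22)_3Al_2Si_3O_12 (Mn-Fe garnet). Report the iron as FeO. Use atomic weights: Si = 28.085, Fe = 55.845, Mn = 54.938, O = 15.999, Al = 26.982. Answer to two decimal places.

9.57 wt%

M((Mn_0.78Fe_0.22)_3Al_2Si_3O_12) = 495.620 g/mol; M(FeO) = 71.844 g/mol.
Moles FeO per formula unit = 0.66 Fe ÷ 1 = 0.6600.
FeO fraction = (0.6600 × 71.844) / 495.620 = 47.417/495.620 = 0.0957.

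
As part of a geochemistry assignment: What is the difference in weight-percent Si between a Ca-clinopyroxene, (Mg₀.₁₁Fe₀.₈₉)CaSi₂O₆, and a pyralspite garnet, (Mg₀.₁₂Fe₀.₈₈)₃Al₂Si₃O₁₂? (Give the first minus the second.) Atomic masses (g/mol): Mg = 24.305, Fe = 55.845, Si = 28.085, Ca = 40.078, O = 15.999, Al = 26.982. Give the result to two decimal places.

Si in (Mg₀.₁₁Fe₀.₈₉)CaSi₂O₆: molar mass 244.618 g/mol; 2×28.085 = 56.170 g → 22.96 wt%.
Si in (Mg₀.₁₂Fe₀.₈₈)₃Al₂Si₃O₁₂: molar mass 486.388 g/mol; 3×28.085 = 84.255 g → 17.32 wt%.
Difference = 22.96 − 17.32 = 5.64 percentage points.

5.64 percentage points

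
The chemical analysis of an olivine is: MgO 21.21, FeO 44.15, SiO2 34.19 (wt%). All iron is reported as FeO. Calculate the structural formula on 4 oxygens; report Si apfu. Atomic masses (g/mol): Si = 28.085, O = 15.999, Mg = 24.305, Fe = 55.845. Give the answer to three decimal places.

0.999 Si apfu

21.21 wt% MgO ÷ 40.304 g/mol = 0.52625 mol, giving 0.52625 Mg and 0.52625 O.
44.15 wt% FeO ÷ 71.844 g/mol = 0.61453 mol, giving 0.61453 Fe and 0.61453 O.
34.19 wt% SiO2 ÷ 60.083 g/mol = 0.56905 mol, giving 0.56905 Si and 1.13810 O.
Oxygen sums to 2.27888; scaling by 4/2.27888 = 1.75525 puts the formula on 4 O.
Si: 0.56905 × 1.75525 = 0.999 atoms per formula unit.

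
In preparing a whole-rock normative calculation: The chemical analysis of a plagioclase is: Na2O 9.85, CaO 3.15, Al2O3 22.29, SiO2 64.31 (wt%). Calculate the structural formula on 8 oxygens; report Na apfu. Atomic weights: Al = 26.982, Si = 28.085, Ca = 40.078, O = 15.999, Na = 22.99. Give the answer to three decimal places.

0.844 Na apfu

Na2O (M=61.979): mol = 0.15892; Na = 0.31784, O = 0.15892.
CaO (M=56.077): mol = 0.05617; Ca = 0.05617, O = 0.05617.
Al2O3 (M=101.961): mol = 0.21861; Al = 0.43722, O = 0.65583.
SiO2 (M=60.083): mol = 1.07035; Si = 1.07035, O = 2.14070.
ΣO = 3.01162; factor = 8/ΣO = 2.65638.
Na apfu = 0.31784 × 2.65638 = 0.844.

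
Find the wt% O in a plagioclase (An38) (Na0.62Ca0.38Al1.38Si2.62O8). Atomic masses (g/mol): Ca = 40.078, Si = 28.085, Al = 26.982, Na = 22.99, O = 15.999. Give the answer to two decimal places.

Molar mass of Na0.62Ca0.38Al1.38Si2.62O8: 0.62×22.99 + 0.38×40.078 + 1.38×26.982 + 2.62×28.085 + 8×15.999 = 268.293 g/mol.
Mass of O per formula unit: 8 × 15.999 = 127.992 g.
Weight fraction O = 127.992 / 268.293 = 0.4771.

47.71 weight percent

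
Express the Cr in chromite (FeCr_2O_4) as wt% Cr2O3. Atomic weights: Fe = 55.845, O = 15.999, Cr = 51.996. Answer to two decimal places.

Formula mass = 223.833 g/mol.
2 Cr → 1.0000 mol Cr2O3 per formula unit; M(Cr2O3) = 151.989, so Cr2O3 mass = 151.989 g.
151.989/223.833 × 100 = 67.90 wt%.

67.90 wt%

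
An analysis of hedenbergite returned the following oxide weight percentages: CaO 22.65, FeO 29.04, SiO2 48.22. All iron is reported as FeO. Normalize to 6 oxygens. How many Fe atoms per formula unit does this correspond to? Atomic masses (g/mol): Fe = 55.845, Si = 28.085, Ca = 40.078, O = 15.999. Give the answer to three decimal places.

1.005 Fe apfu

CaO: 22.65/56.077 = 0.40391 mol → 0.40391 mol Ca, 0.40391 mol O.
FeO: 29.04/71.844 = 0.40421 mol → 0.40421 mol Fe, 0.40421 mol O.
SiO2: 48.22/60.083 = 0.80256 mol → 0.80256 mol Si, 1.60512 mol O.
Total oxygen = 2.41324 mol. Normalization factor = 6/2.41324 = 2.48628.
Fe per 6 O = 0.40421 × 2.48628 = 1.005.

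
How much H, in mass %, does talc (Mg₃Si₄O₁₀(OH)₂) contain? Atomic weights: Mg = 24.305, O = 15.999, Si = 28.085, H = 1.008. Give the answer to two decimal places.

0.53 mass %

Formula mass = 3×24.305 + 4×28.085 + 12×15.999 + 2×1.008 = 379.259 g/mol, of which 2.016 g is H.
So H makes up 2.016/379.259 = 0.0053 of the mass, i.e. 0.53%.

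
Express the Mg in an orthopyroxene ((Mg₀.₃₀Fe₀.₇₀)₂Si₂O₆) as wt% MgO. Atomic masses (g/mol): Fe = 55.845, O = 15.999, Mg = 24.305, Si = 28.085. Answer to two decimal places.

9.87 wt%

Molar mass of (Mg₀.₃₀Fe₀.₇₀)₂Si₂O₆ = 0.60·24.305 + 1.40·55.845 + 2·28.085 + 6·15.999 = 244.930 g/mol.
Each formula unit contains 0.60 Mg, equivalent to 0.60/1 = 0.6000 mol MgO.
M(MgO) = 1×24.305 + 1×15.999 = 40.304 g/mol.
Mass of MgO per formula unit = 0.6000 × 40.304 = 24.182 g.
MgO wt% = 24.182 / 244.930 × 100 = 9.87%.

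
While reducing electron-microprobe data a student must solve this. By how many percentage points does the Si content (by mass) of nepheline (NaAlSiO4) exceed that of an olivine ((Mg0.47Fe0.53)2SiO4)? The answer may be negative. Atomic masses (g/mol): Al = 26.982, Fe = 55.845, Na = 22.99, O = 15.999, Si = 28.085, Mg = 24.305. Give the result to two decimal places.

M(NaAlSiO4) = 142.053 g/mol, so wt% Si = 28.085/142.053 × 100 = 19.77%.
M((Mg0.47Fe0.53)2SiO4) = 174.123 g/mol, so wt% Si = 28.085/174.123 × 100 = 16.13%.
19.77 − 16.13 = 3.64 pp.

3.64 percentage points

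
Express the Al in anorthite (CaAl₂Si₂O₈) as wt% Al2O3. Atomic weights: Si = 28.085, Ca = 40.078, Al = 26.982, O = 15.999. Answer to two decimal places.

36.65 wt%

Molar mass of CaAl₂Si₂O₈ = 1*40.078 + 2*26.982 + 2*28.085 + 8*15.999 = 278.204 g/mol.
Each formula unit contains 2 Al, equivalent to 2/2 = 1.0000 mol Al2O3.
M(Al2O3) = 2×26.982 + 3×15.999 = 101.961 g/mol.
Mass of Al2O3 per formula unit = 1.0000 × 101.961 = 101.961 g.
Al2O3 wt% = 101.961 / 278.204 × 100 = 36.65%.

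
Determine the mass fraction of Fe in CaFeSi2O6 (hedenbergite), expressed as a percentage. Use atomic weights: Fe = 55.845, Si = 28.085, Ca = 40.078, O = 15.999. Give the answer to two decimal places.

Molar mass of CaFeSi2O6: 1×40.078 + 1×55.845 + 2×28.085 + 6×15.999 = 248.087 g/mol.
Mass of Fe per formula unit: 1 × 55.845 = 55.845 g.
Weight fraction Fe = 55.845 / 248.087 = 0.2251.

22.51 mass %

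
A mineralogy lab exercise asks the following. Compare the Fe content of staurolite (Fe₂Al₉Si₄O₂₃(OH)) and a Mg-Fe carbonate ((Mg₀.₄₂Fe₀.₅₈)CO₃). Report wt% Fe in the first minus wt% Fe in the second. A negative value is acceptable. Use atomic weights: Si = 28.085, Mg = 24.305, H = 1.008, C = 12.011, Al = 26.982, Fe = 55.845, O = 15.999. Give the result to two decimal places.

-18.46 percentage points

Fe in Fe₂Al₉Si₄O₂₃(OH): molar mass 851.852 g/mol; 2×55.845 = 111.690 g → 13.11 wt%.
Fe in (Mg₀.₄₂Fe₀.₅₈)CO₃: molar mass 102.606 g/mol; 0.58×55.845 = 32.390 g → 31.57 wt%.
Difference = 13.11 − 31.57 = -18.46 percentage points.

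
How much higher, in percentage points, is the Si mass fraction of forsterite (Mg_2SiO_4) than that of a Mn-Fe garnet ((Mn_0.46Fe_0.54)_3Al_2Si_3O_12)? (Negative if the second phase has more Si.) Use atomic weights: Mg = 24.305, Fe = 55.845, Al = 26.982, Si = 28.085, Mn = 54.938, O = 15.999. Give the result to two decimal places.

Si in Mg_2SiO_4: molar mass 140.691 g/mol; 1×28.085 = 28.085 g → 19.96 wt%.
Si in (Mn_0.46Fe_0.54)_3Al_2Si_3O_12: molar mass 496.490 g/mol; 3×28.085 = 84.255 g → 16.97 wt%.
Difference = 19.96 − 16.97 = 2.99 percentage points.

2.99 percentage points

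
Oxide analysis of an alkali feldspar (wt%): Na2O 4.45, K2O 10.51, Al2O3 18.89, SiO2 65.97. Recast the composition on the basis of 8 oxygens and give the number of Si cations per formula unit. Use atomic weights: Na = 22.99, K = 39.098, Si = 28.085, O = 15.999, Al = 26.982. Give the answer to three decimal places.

2.993 Si apfu

4.45 wt% Na2O ÷ 61.979 g/mol = 0.07180 mol, giving 0.14360 Na and 0.07180 O.
10.51 wt% K2O ÷ 94.195 g/mol = 0.11158 mol, giving 0.22316 K and 0.11158 O.
18.89 wt% Al2O3 ÷ 101.961 g/mol = 0.18527 mol, giving 0.37054 Al and 0.55581 O.
65.97 wt% SiO2 ÷ 60.083 g/mol = 1.09798 mol, giving 1.09798 Si and 2.19596 O.
Oxygen sums to 2.93515; scaling by 8/2.93515 = 2.72558 puts the formula on 8 O.
Si: 1.09798 × 2.72558 = 2.993 atoms per formula unit.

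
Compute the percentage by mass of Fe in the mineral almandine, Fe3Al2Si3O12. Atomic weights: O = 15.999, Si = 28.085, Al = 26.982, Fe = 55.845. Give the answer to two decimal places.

33.66 weight percent

M(Fe3Al2Si3O12) = 497.742 g/mol.
Fe contributes 3 × 55.845 = 167.535 g per mole.
167.535/497.742 = 0.3366 → 33.66%.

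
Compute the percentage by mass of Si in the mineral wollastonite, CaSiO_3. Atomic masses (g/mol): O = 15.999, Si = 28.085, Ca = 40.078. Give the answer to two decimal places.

24.18 weight percent

Molar mass of CaSiO_3: 1*40.078 + 1*28.085 + 3*15.999 = 116.160 g/mol.
Mass of Si per formula unit: 1 × 28.085 = 28.085 g.
Weight fraction Si = 28.085 / 116.160 = 0.2418.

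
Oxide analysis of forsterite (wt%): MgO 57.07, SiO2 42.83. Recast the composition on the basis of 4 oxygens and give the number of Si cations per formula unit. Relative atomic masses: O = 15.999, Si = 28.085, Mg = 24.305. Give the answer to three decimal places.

1.003 Si apfu

MgO: 57.07/40.304 = 1.41599 mol → 1.41599 mol Mg, 1.41599 mol O.
SiO2: 42.83/60.083 = 0.71285 mol → 0.71285 mol Si, 1.42570 mol O.
Total oxygen = 2.84169 mol. Normalization factor = 4/2.84169 = 1.40761.
Si per 4 O = 0.71285 × 1.40761 = 1.003.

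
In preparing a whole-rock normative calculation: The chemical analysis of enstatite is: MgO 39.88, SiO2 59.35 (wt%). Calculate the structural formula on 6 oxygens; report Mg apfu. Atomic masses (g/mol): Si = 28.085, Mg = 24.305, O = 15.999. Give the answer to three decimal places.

39.88 wt% MgO ÷ 40.304 g/mol = 0.98948 mol, giving 0.98948 Mg and 0.98948 O.
59.35 wt% SiO2 ÷ 60.083 g/mol = 0.98780 mol, giving 0.98780 Si and 1.97560 O.
Oxygen sums to 2.96508; scaling by 6/2.96508 = 2.02355 puts the formula on 6 O.
Mg: 0.98948 × 2.02355 = 2.002 atoms per formula unit.

2.002 Mg apfu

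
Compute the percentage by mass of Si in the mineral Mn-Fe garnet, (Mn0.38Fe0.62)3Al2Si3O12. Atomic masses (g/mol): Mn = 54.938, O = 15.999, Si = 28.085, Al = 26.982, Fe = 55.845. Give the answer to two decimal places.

M((Mn0.38Fe0.62)3Al2Si3O12) = 496.708 g/mol.
Si contributes 3 × 28.085 = 84.255 g per mole.
84.255/496.708 = 0.1696 → 16.96%.

16.96 weight percent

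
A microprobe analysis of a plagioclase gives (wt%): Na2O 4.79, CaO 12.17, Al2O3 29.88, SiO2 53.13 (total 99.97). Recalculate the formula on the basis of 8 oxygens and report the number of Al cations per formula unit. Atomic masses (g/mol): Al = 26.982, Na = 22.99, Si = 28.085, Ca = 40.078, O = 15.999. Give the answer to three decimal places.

1.594 Al apfu

Na2O (M=61.979): mol = 0.07728; Na = 0.15456, O = 0.07728.
CaO (M=56.077): mol = 0.21702; Ca = 0.21702, O = 0.21702.
Al2O3 (M=101.961): mol = 0.29305; Al = 0.58610, O = 0.87915.
SiO2 (M=60.083): mol = 0.88428; Si = 0.88428, O = 1.76856.
ΣO = 2.94201; factor = 8/ΣO = 2.71923.
Al apfu = 0.58610 × 2.71923 = 1.594.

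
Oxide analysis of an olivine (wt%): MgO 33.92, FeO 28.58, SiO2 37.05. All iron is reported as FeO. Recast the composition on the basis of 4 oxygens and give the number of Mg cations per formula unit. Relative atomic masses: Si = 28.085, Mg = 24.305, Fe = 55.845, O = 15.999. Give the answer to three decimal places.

MgO: 33.92/40.304 = 0.84160 mol → 0.84160 mol Mg, 0.84160 mol O.
FeO: 28.58/71.844 = 0.39781 mol → 0.39781 mol Fe, 0.39781 mol O.
SiO2: 37.05/60.083 = 0.61665 mol → 0.61665 mol Si, 1.23330 mol O.
Total oxygen = 2.47271 mol. Normalization factor = 4/2.47271 = 1.61766.
Mg per 4 O = 0.84160 × 1.61766 = 1.361.

1.361 Mg apfu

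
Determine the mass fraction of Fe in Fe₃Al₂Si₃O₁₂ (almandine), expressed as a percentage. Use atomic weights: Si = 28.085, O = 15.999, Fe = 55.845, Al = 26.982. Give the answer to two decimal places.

33.66 mass %

Formula mass = 3×55.845 + 2×26.982 + 3×28.085 + 12×15.999 = 497.742 g/mol, of which 167.535 g is Fe.
So Fe makes up 167.535/497.742 = 0.3366 of the mass, i.e. 33.66%.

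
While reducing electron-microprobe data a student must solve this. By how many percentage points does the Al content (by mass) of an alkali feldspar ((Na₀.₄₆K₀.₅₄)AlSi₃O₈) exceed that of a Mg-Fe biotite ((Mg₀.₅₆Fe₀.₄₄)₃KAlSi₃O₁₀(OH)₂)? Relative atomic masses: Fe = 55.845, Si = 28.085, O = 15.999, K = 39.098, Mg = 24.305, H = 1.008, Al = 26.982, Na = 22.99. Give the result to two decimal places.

4.08 percentage points

First mineral: 26.982 g Al in 270.917 g formula = 9.96 wt% Al.
Second mineral: 26.982 g Al in 458.887 g formula = 5.88 wt% Al.
9.96% − 5.88% gives a difference of 4.08 percentage points.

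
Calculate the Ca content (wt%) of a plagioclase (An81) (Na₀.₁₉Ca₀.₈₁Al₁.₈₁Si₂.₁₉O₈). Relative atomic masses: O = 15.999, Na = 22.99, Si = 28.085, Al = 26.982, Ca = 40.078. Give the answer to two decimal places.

Formula mass = 0.19*22.99 + 0.81*40.078 + 1.81*26.982 + 2.19*28.085 + 8*15.999 = 275.167 g/mol, of which 32.463 g is Ca.
So Ca makes up 32.463/275.167 = 0.1180 of the mass, i.e. 11.80%.

11.80 wt%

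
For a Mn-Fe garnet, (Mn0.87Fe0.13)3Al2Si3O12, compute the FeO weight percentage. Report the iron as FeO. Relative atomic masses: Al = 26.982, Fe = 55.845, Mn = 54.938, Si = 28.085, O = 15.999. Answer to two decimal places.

Formula mass = 495.375 g/mol.
0.39 Fe → 0.3900 mol FeO per formula unit; M(FeO) = 71.844, so FeO mass = 28.019 g.
28.019/495.375 × 100 = 5.66 wt%.

5.66 wt%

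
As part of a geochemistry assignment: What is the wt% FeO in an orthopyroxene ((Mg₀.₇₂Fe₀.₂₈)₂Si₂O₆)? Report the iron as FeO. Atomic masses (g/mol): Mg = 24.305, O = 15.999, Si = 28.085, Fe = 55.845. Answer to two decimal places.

18.42 wt%

Molar mass of (Mg₀.₇₂Fe₀.₂₈)₂Si₂O₆ = 1.44*24.305 + 0.56*55.845 + 2*28.085 + 6*15.999 = 218.436 g/mol.
Each formula unit contains 0.56 Fe, equivalent to 0.56/1 = 0.5600 mol FeO.
M(FeO) = 1×55.845 + 1×15.999 = 71.844 g/mol.
Mass of FeO per formula unit = 0.5600 × 71.844 = 40.233 g.
FeO wt% = 40.233 / 218.436 × 100 = 18.42%.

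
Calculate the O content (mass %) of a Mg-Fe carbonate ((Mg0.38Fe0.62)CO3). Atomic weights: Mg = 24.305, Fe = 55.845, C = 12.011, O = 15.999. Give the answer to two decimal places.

46.21 mass %

Molar mass of (Mg0.38Fe0.62)CO3: 0.38·24.305 + 0.62·55.845 + 1·12.011 + 3·15.999 = 103.868 g/mol.
Mass of O per formula unit: 3 × 15.999 = 47.997 g.
Weight fraction O = 47.997 / 103.868 = 0.4621.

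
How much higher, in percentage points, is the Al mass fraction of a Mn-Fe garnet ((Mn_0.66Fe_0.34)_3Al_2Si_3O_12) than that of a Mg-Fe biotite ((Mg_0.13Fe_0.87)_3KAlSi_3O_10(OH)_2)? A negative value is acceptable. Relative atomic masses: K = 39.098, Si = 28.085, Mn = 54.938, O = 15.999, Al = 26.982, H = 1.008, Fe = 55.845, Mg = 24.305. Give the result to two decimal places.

First mineral: 53.964 g Al in 495.946 g formula = 10.88 wt% Al.
Second mineral: 26.982 g Al in 499.573 g formula = 5.40 wt% Al.
10.88% − 5.40% gives a difference of 5.48 percentage points.

5.48 percentage points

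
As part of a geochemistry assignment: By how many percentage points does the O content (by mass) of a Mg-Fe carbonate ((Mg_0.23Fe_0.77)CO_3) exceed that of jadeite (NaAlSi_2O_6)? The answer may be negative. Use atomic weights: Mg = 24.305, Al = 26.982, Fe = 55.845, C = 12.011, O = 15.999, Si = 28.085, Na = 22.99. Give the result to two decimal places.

-3.29 percentage points

M((Mg_0.23Fe_0.77)CO_3) = 108.599 g/mol, so wt% O = 47.997/108.599 × 100 = 44.20%.
M(NaAlSi_2O_6) = 202.136 g/mol, so wt% O = 95.994/202.136 × 100 = 47.49%.
44.20 − 47.49 = -3.29 pp.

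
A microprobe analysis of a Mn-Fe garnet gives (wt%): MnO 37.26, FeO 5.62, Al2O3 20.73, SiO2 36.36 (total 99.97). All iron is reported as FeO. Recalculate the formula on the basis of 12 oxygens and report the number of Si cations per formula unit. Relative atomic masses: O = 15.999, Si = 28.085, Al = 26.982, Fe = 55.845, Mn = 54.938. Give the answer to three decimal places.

MnO: 37.26/70.937 = 0.52525 mol → 0.52525 mol Mn, 0.52525 mol O.
FeO: 5.62/71.844 = 0.07823 mol → 0.07823 mol Fe, 0.07823 mol O.
Al2O3: 20.73/101.961 = 0.20331 mol → 0.40662 mol Al, 0.60993 mol O.
SiO2: 36.36/60.083 = 0.60516 mol → 0.60516 mol Si, 1.21032 mol O.
Total oxygen = 2.42373 mol. Normalization factor = 12/2.42373 = 4.95105.
Si per 12 O = 0.60516 × 4.95105 = 2.996.

2.996 Si apfu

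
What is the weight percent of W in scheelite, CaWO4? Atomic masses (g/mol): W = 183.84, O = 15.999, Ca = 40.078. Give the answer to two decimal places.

63.85 weight percent

Molar mass of CaWO4: 1×40.078 + 1×183.84 + 4×15.999 = 287.914 g/mol.
Mass of W per formula unit: 1 × 183.84 = 183.840 g.
Weight fraction W = 183.840 / 287.914 = 0.6385.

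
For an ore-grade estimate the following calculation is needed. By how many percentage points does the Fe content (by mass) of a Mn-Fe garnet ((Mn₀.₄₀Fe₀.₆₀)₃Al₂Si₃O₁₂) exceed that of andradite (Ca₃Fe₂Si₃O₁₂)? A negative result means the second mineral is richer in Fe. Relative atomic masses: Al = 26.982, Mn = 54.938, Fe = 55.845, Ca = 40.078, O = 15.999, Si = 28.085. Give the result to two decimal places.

-1.74 percentage points

First mineral: 100.521 g Fe in 496.654 g formula = 20.24 wt% Fe.
Second mineral: 111.690 g Fe in 508.167 g formula = 21.98 wt% Fe.
20.24% − 21.98% gives a difference of -1.74 percentage points.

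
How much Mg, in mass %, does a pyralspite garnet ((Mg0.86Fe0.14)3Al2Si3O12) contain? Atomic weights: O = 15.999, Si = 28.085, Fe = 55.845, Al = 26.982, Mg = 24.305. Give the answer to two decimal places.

15.06 mass %

Molar mass of (Mg0.86Fe0.14)3Al2Si3O12: 2.58×24.305 + 0.42×55.845 + 2×26.982 + 3×28.085 + 12×15.999 = 416.369 g/mol.
Mass of Mg per formula unit: 2.58 × 24.305 = 62.707 g.
Weight fraction Mg = 62.707 / 416.369 = 0.1506.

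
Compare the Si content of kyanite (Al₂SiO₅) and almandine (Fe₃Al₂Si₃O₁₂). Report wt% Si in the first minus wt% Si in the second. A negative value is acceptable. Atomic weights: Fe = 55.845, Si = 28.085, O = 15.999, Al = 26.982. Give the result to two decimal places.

Si in Al₂SiO₅: molar mass 162.044 g/mol; 1×28.085 = 28.085 g → 17.33 wt%.
Si in Fe₃Al₂Si₃O₁₂: molar mass 497.742 g/mol; 3×28.085 = 84.255 g → 16.93 wt%.
Difference = 17.33 − 16.93 = 0.40 percentage points.

0.40 percentage points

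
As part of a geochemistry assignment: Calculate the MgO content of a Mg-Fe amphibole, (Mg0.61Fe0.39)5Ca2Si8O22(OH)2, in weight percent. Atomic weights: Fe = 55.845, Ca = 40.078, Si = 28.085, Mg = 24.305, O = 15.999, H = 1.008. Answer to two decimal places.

Molar mass of (Mg0.61Fe0.39)5Ca2Si8O22(OH)2 = 3.05×24.305 + 1.95×55.845 + 2×40.078 + 8×28.085 + 24×15.999 + 2×1.008 = 873.856 g/mol.
Each formula unit contains 3.05 Mg, equivalent to 3.05/1 = 3.0500 mol MgO.
M(MgO) = 1×24.305 + 1×15.999 = 40.304 g/mol.
Mass of MgO per formula unit = 3.0500 × 40.304 = 122.927 g.
MgO wt% = 122.927 / 873.856 × 100 = 14.07%.

14.07 wt%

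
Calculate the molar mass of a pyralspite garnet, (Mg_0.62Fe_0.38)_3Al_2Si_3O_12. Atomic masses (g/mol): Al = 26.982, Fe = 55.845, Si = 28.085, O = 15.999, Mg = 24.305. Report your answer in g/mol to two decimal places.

Mg: 1.86 × 24.305 = 45.2073
Fe: 1.14 × 55.845 = 63.6633
Al: 2 × 26.982 = 53.9640
Si: 3 × 28.085 = 84.2550
O: 12 × 15.999 = 191.9880
Summing the contributions gives the formula mass.

439.08 g/mol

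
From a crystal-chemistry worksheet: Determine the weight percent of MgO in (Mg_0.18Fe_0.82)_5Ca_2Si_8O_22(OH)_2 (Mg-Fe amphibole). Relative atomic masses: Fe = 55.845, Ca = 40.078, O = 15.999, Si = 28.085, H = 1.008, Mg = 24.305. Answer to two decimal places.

3.85 wt%

Molar mass of (Mg_0.18Fe_0.82)_5Ca_2Si_8O_22(OH)_2 = 0.90*24.305 + 4.10*55.845 + 2*40.078 + 8*28.085 + 24*15.999 + 2*1.008 = 941.667 g/mol.
Each formula unit contains 0.90 Mg, equivalent to 0.90/1 = 0.9000 mol MgO.
M(MgO) = 1×24.305 + 1×15.999 = 40.304 g/mol.
Mass of MgO per formula unit = 0.9000 × 40.304 = 36.274 g.
MgO wt% = 36.274 / 941.667 × 100 = 3.85%.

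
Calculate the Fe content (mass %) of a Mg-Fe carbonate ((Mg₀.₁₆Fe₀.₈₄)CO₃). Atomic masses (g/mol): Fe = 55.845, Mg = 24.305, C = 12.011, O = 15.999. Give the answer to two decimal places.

42.33 mass %

Formula mass = 0.16×24.305 + 0.84×55.845 + 1×12.011 + 3×15.999 = 110.807 g/mol, of which 46.910 g is Fe.
So Fe makes up 46.910/110.807 = 0.4233 of the mass, i.e. 42.33%.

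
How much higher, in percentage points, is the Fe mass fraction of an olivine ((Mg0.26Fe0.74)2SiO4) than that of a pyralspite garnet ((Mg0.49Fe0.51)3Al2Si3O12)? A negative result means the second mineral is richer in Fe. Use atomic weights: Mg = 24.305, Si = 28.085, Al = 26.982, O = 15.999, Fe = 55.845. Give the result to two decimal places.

25.18 percentage points

Fe in (Mg0.26Fe0.74)2SiO4: molar mass 187.370 g/mol; 1.48×55.845 = 82.651 g → 44.11 wt%.
Fe in (Mg0.49Fe0.51)3Al2Si3O12: molar mass 451.378 g/mol; 1.53×55.845 = 85.443 g → 18.93 wt%.
Difference = 44.11 − 18.93 = 25.18 percentage points.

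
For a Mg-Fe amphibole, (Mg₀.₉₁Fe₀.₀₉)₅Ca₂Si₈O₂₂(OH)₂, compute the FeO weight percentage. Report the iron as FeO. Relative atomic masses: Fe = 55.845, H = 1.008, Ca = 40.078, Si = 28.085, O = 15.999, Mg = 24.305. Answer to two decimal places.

Formula mass = 826.546 g/mol.
0.45 Fe → 0.4500 mol FeO per formula unit; M(FeO) = 71.844, so FeO mass = 32.330 g.
32.330/826.546 × 100 = 3.91 wt%.

3.91 wt%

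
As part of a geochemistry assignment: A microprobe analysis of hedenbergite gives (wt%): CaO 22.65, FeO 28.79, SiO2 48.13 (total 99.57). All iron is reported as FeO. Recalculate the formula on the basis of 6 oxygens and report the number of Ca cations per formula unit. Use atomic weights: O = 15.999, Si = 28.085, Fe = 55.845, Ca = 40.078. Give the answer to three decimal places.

CaO (M=56.077): mol = 0.40391; Ca = 0.40391, O = 0.40391.
FeO (M=71.844): mol = 0.40073; Fe = 0.40073, O = 0.40073.
SiO2 (M=60.083): mol = 0.80106; Si = 0.80106, O = 1.60212.
ΣO = 2.40676; factor = 6/ΣO = 2.49298.
Ca apfu = 0.40391 × 2.49298 = 1.007.

1.007 Ca apfu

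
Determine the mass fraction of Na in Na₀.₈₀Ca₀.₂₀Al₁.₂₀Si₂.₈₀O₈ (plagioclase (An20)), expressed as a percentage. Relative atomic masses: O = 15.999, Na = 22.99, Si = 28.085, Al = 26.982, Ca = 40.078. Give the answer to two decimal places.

M(Na₀.₈₀Ca₀.₂₀Al₁.₂₀Si₂.₈₀O₈) = 265.416 g/mol.
Na contributes 0.80 × 22.99 = 18.392 g per mole.
18.392/265.416 = 0.0693 → 6.93%.

6.93 wt%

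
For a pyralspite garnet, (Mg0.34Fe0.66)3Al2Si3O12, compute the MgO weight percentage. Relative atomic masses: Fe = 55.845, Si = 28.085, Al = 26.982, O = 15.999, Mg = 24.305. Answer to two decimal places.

Formula mass = 465.571 g/mol.
1.02 Mg → 1.0200 mol MgO per formula unit; M(MgO) = 40.304, so MgO mass = 41.110 g.
41.110/465.571 × 100 = 8.83 wt%.

8.83 wt%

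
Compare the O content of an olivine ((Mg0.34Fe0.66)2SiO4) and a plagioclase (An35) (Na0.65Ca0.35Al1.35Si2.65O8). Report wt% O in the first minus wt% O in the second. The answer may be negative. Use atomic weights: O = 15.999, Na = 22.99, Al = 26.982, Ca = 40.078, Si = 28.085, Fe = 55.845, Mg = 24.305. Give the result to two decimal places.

First mineral: 63.996 g O in 182.324 g formula = 35.10 wt% O.
Second mineral: 127.992 g O in 267.814 g formula = 47.79 wt% O.
35.10% − 47.79% gives a difference of -12.69 percentage points.

-12.69 percentage points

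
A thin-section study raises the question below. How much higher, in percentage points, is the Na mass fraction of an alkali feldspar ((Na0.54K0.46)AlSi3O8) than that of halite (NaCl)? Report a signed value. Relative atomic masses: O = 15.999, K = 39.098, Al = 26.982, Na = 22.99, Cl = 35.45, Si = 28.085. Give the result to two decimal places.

-34.74 percentage points

First mineral: 12.415 g Na in 269.629 g formula = 4.60 wt% Na.
Second mineral: 22.990 g Na in 58.440 g formula = 39.34 wt% Na.
4.60% − 39.34% gives a difference of -34.74 percentage points.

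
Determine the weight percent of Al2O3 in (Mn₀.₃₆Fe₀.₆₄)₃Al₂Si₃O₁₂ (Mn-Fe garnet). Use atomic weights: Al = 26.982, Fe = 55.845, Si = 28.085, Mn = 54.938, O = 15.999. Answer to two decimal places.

Molar mass of (Mn₀.₃₆Fe₀.₆₄)₃Al₂Si₃O₁₂ = 1.08·54.938 + 1.92·55.845 + 2·26.982 + 3·28.085 + 12·15.999 = 496.762 g/mol.
Each formula unit contains 2 Al, equivalent to 2/2 = 1.0000 mol Al2O3.
M(Al2O3) = 2×26.982 + 3×15.999 = 101.961 g/mol.
Mass of Al2O3 per formula unit = 1.0000 × 101.961 = 101.961 g.
Al2O3 wt% = 101.961 / 496.762 × 100 = 20.53%.

20.53 wt%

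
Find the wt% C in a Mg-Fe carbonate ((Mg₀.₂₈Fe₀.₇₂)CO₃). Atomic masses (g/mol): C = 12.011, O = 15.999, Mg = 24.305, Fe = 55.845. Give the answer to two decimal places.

Molar mass of (Mg₀.₂₈Fe₀.₇₂)CO₃: 0.28·24.305 + 0.72·55.845 + 1·12.011 + 3·15.999 = 107.022 g/mol.
Mass of C per formula unit: 1 × 12.011 = 12.011 g.
Weight fraction C = 12.011 / 107.022 = 0.1122.

11.22 wt%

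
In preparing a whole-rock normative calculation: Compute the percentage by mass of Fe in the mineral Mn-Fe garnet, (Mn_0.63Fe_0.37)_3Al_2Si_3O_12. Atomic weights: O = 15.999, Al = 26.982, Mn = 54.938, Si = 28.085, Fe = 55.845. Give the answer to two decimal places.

Formula mass = 1.89×54.938 + 1.11×55.845 + 2×26.982 + 3×28.085 + 12×15.999 = 496.028 g/mol, of which 61.988 g is Fe.
So Fe makes up 61.988/496.028 = 0.1250 of the mass, i.e. 12.50%.

12.50 weight percent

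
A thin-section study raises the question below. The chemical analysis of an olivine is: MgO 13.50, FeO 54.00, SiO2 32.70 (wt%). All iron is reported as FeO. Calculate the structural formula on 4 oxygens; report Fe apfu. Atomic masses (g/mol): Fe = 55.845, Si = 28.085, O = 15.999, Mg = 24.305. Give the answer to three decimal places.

1.382 Fe apfu

MgO: 13.50/40.304 = 0.33495 mol → 0.33495 mol Mg, 0.33495 mol O.
FeO: 54.00/71.844 = 0.75163 mol → 0.75163 mol Fe, 0.75163 mol O.
SiO2: 32.70/60.083 = 0.54425 mol → 0.54425 mol Si, 1.08850 mol O.
Total oxygen = 2.17508 mol. Normalization factor = 4/2.17508 = 1.83901.
Fe per 4 O = 0.75163 × 1.83901 = 1.382.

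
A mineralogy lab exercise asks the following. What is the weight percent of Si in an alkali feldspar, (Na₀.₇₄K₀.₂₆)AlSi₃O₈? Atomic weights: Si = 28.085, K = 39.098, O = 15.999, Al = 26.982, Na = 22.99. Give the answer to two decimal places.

31.63 mass %

Molar mass of (Na₀.₇₄K₀.₂₆)AlSi₃O₈: 0.74×22.99 + 0.26×39.098 + 1×26.982 + 3×28.085 + 8×15.999 = 266.407 g/mol.
Mass of Si per formula unit: 3 × 28.085 = 84.255 g.
Weight fraction Si = 84.255 / 266.407 = 0.3163.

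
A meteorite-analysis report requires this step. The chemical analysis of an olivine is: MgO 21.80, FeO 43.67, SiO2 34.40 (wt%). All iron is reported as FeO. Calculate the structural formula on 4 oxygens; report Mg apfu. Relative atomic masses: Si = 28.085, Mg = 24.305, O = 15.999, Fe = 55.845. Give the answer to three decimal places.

0.943 Mg apfu

MgO: 21.80/40.304 = 0.54089 mol → 0.54089 mol Mg, 0.54089 mol O.
FeO: 43.67/71.844 = 0.60784 mol → 0.60784 mol Fe, 0.60784 mol O.
SiO2: 34.40/60.083 = 0.57254 mol → 0.57254 mol Si, 1.14508 mol O.
Total oxygen = 2.29381 mol. Normalization factor = 4/2.29381 = 1.74382.
Mg per 4 O = 0.54089 × 1.74382 = 0.943.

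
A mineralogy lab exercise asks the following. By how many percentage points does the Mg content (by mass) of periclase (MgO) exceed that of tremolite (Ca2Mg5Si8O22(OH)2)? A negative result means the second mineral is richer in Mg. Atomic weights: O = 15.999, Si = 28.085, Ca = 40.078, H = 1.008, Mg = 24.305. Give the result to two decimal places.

First mineral: 24.305 g Mg in 40.304 g formula = 60.30 wt% Mg.
Second mineral: 121.525 g Mg in 812.353 g formula = 14.96 wt% Mg.
60.30% − 14.96% gives a difference of 45.34 percentage points.

45.34 percentage points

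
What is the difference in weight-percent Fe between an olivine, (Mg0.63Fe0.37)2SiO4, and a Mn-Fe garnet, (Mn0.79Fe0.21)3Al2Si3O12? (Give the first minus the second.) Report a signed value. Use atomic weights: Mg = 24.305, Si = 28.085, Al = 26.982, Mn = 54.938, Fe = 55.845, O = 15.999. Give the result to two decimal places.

18.09 percentage points

M((Mg0.63Fe0.37)2SiO4) = 164.031 g/mol, so wt% Fe = 41.325/164.031 × 100 = 25.19%.
M((Mn0.79Fe0.21)3Al2Si3O12) = 495.592 g/mol, so wt% Fe = 35.182/495.592 × 100 = 7.10%.
25.19 − 7.10 = 18.09 pp.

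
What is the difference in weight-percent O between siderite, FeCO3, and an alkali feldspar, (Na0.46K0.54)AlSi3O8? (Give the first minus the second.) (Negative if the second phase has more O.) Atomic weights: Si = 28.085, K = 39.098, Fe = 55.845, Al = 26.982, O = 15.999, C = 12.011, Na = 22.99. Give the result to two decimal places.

-5.81 percentage points

First mineral: 47.997 g O in 115.853 g formula = 41.43 wt% O.
Second mineral: 127.992 g O in 270.917 g formula = 47.24 wt% O.
41.43% − 47.24% gives a difference of -5.81 percentage points.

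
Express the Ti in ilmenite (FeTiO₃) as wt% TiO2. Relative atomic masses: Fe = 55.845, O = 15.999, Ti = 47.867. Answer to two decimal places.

Formula mass = 151.709 g/mol.
1 Ti → 1.0000 mol TiO2 per formula unit; M(TiO2) = 79.865, so TiO2 mass = 79.865 g.
79.865/151.709 × 100 = 52.64 wt%.

52.64 wt%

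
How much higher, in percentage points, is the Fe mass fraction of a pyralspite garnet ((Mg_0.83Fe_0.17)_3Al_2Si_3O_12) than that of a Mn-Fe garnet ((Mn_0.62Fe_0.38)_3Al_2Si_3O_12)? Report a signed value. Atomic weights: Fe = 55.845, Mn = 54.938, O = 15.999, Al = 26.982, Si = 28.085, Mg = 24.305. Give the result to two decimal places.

Fe in (Mg_0.83Fe_0.17)_3Al_2Si_3O_12: molar mass 419.207 g/mol; 0.51×55.845 = 28.481 g → 6.79 wt%.
Fe in (Mn_0.62Fe_0.38)_3Al_2Si_3O_12: molar mass 496.055 g/mol; 1.14×55.845 = 63.663 g → 12.83 wt%.
Difference = 6.79 − 12.83 = -6.04 percentage points.

-6.04 percentage points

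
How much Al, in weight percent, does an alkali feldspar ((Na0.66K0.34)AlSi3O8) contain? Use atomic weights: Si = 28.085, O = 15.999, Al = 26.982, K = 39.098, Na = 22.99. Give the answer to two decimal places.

10.08 weight percent

Formula mass = 0.66·22.99 + 0.34·39.098 + 1·26.982 + 3·28.085 + 8·15.999 = 267.696 g/mol, of which 26.982 g is Al.
So Al makes up 26.982/267.696 = 0.1008 of the mass, i.e. 10.08%.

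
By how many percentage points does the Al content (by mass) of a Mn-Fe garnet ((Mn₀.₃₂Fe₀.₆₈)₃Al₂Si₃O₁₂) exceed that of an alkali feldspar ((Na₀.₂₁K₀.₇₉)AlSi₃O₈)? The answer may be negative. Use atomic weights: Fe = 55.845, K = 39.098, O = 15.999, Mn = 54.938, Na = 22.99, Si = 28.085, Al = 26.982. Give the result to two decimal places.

1.05 percentage points

M((Mn₀.₃₂Fe₀.₆₈)₃Al₂Si₃O₁₂) = 496.871 g/mol, so wt% Al = 53.964/496.871 × 100 = 10.86%.
M((Na₀.₂₁K₀.₇₉)AlSi₃O₈) = 274.944 g/mol, so wt% Al = 26.982/274.944 × 100 = 9.81%.
10.86 − 9.81 = 1.05 pp.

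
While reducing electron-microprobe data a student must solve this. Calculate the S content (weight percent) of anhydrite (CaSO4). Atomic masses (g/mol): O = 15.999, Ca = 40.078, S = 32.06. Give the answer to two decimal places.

23.55 weight percent

Formula mass = 1·40.078 + 1·32.06 + 4·15.999 = 136.134 g/mol, of which 32.060 g is S.
So S makes up 32.060/136.134 = 0.2355 of the mass, i.e. 23.55%.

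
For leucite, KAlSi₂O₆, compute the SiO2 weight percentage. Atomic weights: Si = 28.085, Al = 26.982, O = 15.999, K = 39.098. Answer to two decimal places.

55.06 wt%

M(KAlSi₂O₆) = 218.244 g/mol; M(SiO2) = 60.083 g/mol.
Moles SiO2 per formula unit = 2 Si ÷ 1 = 2.0000.
SiO2 fraction = (2.0000 × 60.083) / 218.244 = 120.166/218.244 = 0.5506.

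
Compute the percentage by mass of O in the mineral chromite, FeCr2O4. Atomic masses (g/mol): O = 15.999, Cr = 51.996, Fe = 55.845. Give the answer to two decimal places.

28.59 mass %

Molar mass of FeCr2O4: 1·55.845 + 2·51.996 + 4·15.999 = 223.833 g/mol.
Mass of O per formula unit: 4 × 15.999 = 63.996 g.
Weight fraction O = 63.996 / 223.833 = 0.2859.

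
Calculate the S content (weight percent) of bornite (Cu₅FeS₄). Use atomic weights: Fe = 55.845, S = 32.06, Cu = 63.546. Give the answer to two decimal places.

25.56 weight percent

M(Cu₅FeS₄) = 501.815 g/mol.
S contributes 4 × 32.06 = 128.240 g per mole.
128.240/501.815 = 0.2556 → 25.56%.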